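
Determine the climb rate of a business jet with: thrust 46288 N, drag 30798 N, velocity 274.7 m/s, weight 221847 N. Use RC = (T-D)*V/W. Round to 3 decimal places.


Step 1: Excess thrust = T - D = 46288 - 30798 = 15490 N
Step 2: Excess power = 15490 * 274.7 = 4255103.0 W
Step 3: RC = 4255103.0 / 221847 = 19.180 m/s

19.180


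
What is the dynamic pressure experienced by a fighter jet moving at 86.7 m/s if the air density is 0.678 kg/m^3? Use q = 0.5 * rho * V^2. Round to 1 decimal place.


Step 1: V^2 = 86.7^2 = 7516.89
Step 2: q = 0.5 * 0.678 * 7516.89
Step 3: q = 2548.2 Pa

2548.2


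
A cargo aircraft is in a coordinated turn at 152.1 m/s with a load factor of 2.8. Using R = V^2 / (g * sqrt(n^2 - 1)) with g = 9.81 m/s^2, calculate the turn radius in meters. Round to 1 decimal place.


Step 1: V^2 = 152.1^2 = 23134.41
Step 2: n^2 - 1 = 2.8^2 - 1 = 6.84
Step 3: sqrt(6.84) = 2.615339
Step 4: R = 23134.41 / (9.81 * 2.615339) = 901.7 m

901.7


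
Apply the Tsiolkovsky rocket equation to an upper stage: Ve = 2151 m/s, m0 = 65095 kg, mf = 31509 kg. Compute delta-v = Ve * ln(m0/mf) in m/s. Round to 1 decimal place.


Step 1: Mass ratio m0/mf = 65095 / 31509 = 2.065918
Step 2: ln(2.065918) = 0.725575
Step 3: delta-v = 2151 * 0.725575 = 1560.7 m/s

1560.7


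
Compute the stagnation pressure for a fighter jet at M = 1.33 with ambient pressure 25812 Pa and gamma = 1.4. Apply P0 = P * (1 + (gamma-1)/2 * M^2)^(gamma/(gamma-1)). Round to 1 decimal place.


Step 1: (gamma-1)/2 * M^2 = 0.2 * 1.7689 = 0.35378
Step 2: 1 + 0.35378 = 1.35378
Step 3: Exponent gamma/(gamma-1) = 3.5
Step 4: P0 = 25812 * 1.35378^3.5 = 74514.4 Pa

74514.4


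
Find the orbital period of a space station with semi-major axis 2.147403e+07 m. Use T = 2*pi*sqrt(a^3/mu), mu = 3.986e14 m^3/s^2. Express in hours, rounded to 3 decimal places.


Step 1: a^3 / mu = 9.902405e+21 / 3.986e14 = 2.484296e+07
Step 2: sqrt(2.484296e+07) = 4984.2714 s
Step 3: T = 2*pi * 4984.2714 = 31317.1 s
Step 4: T in hours = 31317.1 / 3600 = 8.699 hours

8.699


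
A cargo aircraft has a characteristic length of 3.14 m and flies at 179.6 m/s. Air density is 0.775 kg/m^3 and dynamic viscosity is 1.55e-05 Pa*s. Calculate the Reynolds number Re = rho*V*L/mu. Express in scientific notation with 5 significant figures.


Step 1: Numerator = rho * V * L = 0.775 * 179.6 * 3.14 = 437.0566
Step 2: Re = 437.0566 / 1.55e-05
Step 3: Re = 2.8197e+07

2.8197e+07


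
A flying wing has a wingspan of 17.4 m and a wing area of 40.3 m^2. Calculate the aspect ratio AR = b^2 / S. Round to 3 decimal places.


Step 1: b^2 = 17.4^2 = 302.76
Step 2: AR = 302.76 / 40.3 = 7.513

7.513


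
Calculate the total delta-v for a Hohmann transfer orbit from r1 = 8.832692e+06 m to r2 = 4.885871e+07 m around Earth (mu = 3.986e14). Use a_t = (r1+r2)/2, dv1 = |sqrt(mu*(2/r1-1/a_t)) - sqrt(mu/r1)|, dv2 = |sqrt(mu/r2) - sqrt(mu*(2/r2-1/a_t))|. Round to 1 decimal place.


Step 1: Transfer semi-major axis a_t = (8.832692e+06 + 4.885871e+07) / 2 = 2.884570e+07 m
Step 2: v1 (circular at r1) = sqrt(mu/r1) = 6717.72 m/s
Step 3: v_t1 = sqrt(mu*(2/r1 - 1/a_t)) = 8742.84 m/s
Step 4: dv1 = |8742.84 - 6717.72| = 2025.12 m/s
Step 5: v2 (circular at r2) = 2856.26 m/s, v_t2 = 1580.53 m/s
Step 6: dv2 = |2856.26 - 1580.53| = 1275.73 m/s
Step 7: Total delta-v = 2025.12 + 1275.73 = 3300.8 m/s

3300.8


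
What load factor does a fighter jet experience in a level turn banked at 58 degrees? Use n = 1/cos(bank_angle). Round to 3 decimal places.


Step 1: Convert 58 degrees to radians = 1.012291
Step 2: cos(58 deg) = 0.529919
Step 3: n = 1 / 0.529919 = 1.887

1.887


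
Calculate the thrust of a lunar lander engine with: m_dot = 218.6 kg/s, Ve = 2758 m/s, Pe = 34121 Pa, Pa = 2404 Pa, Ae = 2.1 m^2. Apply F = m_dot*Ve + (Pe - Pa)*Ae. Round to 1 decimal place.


Step 1: Momentum thrust = m_dot * Ve = 218.6 * 2758 = 602898.8 N
Step 2: Pressure thrust = (Pe - Pa) * Ae = (34121 - 2404) * 2.1 = 66605.7 N
Step 3: Total thrust F = 602898.8 + 66605.7 = 669504.5 N

669504.5


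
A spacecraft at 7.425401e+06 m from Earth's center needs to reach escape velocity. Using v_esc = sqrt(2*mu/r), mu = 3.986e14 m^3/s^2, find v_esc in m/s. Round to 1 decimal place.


Step 1: 2*mu/r = 2 * 3.986e14 / 7.425401e+06 = 107361205.139
Step 2: v_esc = sqrt(107361205.139) = 10361.5 m/s

10361.5


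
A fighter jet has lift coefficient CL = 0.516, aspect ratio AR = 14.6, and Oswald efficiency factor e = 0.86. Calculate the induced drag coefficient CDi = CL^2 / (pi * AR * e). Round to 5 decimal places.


Step 1: CL^2 = 0.516^2 = 0.266256
Step 2: pi * AR * e = 3.14159 * 14.6 * 0.86 = 39.445837
Step 3: CDi = 0.266256 / 39.445837 = 0.00675

0.00675


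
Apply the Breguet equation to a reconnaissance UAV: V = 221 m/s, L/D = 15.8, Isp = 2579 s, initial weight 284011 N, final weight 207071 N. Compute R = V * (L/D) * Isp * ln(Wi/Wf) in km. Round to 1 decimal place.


Step 1: Coefficient = V * (L/D) * Isp = 221 * 15.8 * 2579 = 9005352.2 m
Step 2: Wi/Wf = 284011 / 207071 = 1.371563
Step 3: ln(1.371563) = 0.315951
Step 4: R = 9005352.2 * 0.315951 = 2845252.2 m = 2845.3 km

2845.3


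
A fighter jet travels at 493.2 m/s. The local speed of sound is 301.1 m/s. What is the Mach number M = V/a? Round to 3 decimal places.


Step 1: M = V / a = 493.2 / 301.1
Step 2: M = 1.638

1.638


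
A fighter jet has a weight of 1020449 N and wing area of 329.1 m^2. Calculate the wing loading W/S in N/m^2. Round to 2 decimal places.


Step 1: Wing loading = W / S = 1020449 / 329.1
Step 2: Wing loading = 3100.73 N/m^2

3100.73


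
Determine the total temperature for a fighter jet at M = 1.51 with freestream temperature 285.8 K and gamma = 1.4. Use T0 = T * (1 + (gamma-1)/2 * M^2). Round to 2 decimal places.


Step 1: (gamma-1)/2 = 0.2
Step 2: M^2 = 2.2801
Step 3: 1 + 0.2 * 2.2801 = 1.45602
Step 4: T0 = 285.8 * 1.45602 = 416.13 K

416.13


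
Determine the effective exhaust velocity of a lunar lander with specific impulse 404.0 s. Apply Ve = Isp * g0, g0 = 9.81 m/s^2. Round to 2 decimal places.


Step 1: Ve = Isp * g0 = 404.0 * 9.81
Step 2: Ve = 3963.24 m/s

3963.24


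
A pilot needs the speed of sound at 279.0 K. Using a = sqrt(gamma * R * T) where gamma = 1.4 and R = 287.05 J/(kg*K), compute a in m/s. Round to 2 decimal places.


Step 1: gamma * R * T = 1.4 * 287.05 * 279.0 = 112121.73
Step 2: a = sqrt(112121.73) = 334.85 m/s

334.85


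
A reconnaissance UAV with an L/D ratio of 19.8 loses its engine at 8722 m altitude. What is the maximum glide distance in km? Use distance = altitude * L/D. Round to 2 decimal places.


Step 1: Glide distance = altitude * L/D = 8722 * 19.8 = 172695.6 m
Step 2: Convert to km: 172695.6 / 1000 = 172.70 km

172.70


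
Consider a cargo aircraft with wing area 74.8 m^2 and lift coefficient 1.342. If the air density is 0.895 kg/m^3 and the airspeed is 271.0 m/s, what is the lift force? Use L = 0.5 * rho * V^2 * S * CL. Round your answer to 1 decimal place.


Step 1: Calculate dynamic pressure q = 0.5 * 0.895 * 271.0^2 = 0.5 * 0.895 * 73441.0 = 32864.8475 Pa
Step 2: Multiply by wing area and lift coefficient: L = 32864.8475 * 74.8 * 1.342
Step 3: L = 2458290.593 * 1.342 = 3299026.0 N

3299026.0


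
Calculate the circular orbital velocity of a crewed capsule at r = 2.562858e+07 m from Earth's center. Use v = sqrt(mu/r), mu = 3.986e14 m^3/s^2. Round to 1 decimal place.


Step 1: mu / r = 3.986e14 / 2.562858e+07 = 15552949.0904
Step 2: v = sqrt(15552949.0904) = 3943.7 m/s

3943.7


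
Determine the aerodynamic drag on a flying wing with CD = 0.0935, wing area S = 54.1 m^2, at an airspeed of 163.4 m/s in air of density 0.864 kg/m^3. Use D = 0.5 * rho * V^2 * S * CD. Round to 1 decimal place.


Step 1: Dynamic pressure q = 0.5 * 0.864 * 163.4^2 = 11534.2099 Pa
Step 2: Drag D = q * S * CD = 11534.2099 * 54.1 * 0.0935
Step 3: D = 58344.1 N

58344.1


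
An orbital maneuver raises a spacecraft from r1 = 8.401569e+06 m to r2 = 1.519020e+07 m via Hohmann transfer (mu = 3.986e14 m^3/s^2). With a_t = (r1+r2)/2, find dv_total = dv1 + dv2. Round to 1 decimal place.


Step 1: Transfer semi-major axis a_t = (8.401569e+06 + 1.519020e+07) / 2 = 1.179588e+07 m
Step 2: v1 (circular at r1) = sqrt(mu/r1) = 6887.93 m/s
Step 3: v_t1 = sqrt(mu*(2/r1 - 1/a_t)) = 7816.37 m/s
Step 4: dv1 = |7816.37 - 6887.93| = 928.44 m/s
Step 5: v2 (circular at r2) = 5122.56 m/s, v_t2 = 4323.17 m/s
Step 6: dv2 = |5122.56 - 4323.17| = 799.39 m/s
Step 7: Total delta-v = 928.44 + 799.39 = 1727.8 m/s

1727.8


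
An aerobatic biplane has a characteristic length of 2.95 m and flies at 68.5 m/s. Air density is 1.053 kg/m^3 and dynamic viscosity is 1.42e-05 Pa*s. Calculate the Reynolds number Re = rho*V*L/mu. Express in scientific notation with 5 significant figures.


Step 1: Numerator = rho * V * L = 1.053 * 68.5 * 2.95 = 212.784975
Step 2: Re = 212.784975 / 1.42e-05
Step 3: Re = 1.4985e+07

1.4985e+07


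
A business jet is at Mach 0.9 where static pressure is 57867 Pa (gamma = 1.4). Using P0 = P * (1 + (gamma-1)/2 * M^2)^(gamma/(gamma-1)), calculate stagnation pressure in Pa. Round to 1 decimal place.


Step 1: (gamma-1)/2 * M^2 = 0.2 * 0.81 = 0.162
Step 2: 1 + 0.162 = 1.162
Step 3: Exponent gamma/(gamma-1) = 3.5
Step 4: P0 = 57867 * 1.162^3.5 = 97870.6 Pa

97870.6


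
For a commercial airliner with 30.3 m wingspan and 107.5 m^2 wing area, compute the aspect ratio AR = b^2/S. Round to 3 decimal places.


Step 1: b^2 = 30.3^2 = 918.09
Step 2: AR = 918.09 / 107.5 = 8.540

8.540


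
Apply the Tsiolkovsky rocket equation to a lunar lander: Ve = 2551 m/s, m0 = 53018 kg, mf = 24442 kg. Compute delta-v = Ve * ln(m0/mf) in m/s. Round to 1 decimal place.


Step 1: Mass ratio m0/mf = 53018 / 24442 = 2.169135
Step 2: ln(2.169135) = 0.774329
Step 3: delta-v = 2551 * 0.774329 = 1975.3 m/s

1975.3


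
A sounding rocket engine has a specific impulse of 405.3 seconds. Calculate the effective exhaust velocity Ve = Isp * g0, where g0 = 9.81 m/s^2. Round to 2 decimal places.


Step 1: Ve = Isp * g0 = 405.3 * 9.81
Step 2: Ve = 3975.99 m/s

3975.99


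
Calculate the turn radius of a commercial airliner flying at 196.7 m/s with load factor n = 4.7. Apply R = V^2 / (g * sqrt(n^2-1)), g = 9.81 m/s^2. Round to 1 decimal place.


Step 1: V^2 = 196.7^2 = 38690.89
Step 2: n^2 - 1 = 4.7^2 - 1 = 21.09
Step 3: sqrt(21.09) = 4.592385
Step 4: R = 38690.89 / (9.81 * 4.592385) = 858.8 m

858.8


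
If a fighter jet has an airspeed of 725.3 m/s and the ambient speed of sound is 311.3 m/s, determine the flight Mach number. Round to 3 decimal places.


Step 1: M = V / a = 725.3 / 311.3
Step 2: M = 2.330

2.330


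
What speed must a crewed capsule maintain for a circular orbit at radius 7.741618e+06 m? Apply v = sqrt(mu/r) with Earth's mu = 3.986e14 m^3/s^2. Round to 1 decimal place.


Step 1: mu / r = 3.986e14 / 7.741618e+06 = 51487944.7681
Step 2: v = sqrt(51487944.7681) = 7175.5 m/s

7175.5


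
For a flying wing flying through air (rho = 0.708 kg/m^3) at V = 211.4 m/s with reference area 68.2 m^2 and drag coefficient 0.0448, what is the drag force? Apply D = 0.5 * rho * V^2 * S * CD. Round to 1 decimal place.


Step 1: Dynamic pressure q = 0.5 * 0.708 * 211.4^2 = 15820.2458 Pa
Step 2: Drag D = q * S * CD = 15820.2458 * 68.2 * 0.0448
Step 3: D = 48336.5 N

48336.5


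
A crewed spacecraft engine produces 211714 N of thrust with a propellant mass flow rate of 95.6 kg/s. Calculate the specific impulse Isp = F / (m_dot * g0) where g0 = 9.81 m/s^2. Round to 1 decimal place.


Step 1: m_dot * g0 = 95.6 * 9.81 = 937.84
Step 2: Isp = 211714 / 937.84 = 225.7 s

225.7


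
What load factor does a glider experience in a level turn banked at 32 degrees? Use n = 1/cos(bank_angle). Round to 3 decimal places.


Step 1: Convert 32 degrees to radians = 0.558505
Step 2: cos(32 deg) = 0.848048
Step 3: n = 1 / 0.848048 = 1.179

1.179


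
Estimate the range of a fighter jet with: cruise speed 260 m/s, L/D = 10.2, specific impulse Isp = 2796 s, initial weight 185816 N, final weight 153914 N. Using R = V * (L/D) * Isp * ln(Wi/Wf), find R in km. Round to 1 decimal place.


Step 1: Coefficient = V * (L/D) * Isp = 260 * 10.2 * 2796 = 7414992.0 m
Step 2: Wi/Wf = 185816 / 153914 = 1.207272
Step 3: ln(1.207272) = 0.188363
Step 4: R = 7414992.0 * 0.188363 = 1396709.6 m = 1396.7 km

1396.7


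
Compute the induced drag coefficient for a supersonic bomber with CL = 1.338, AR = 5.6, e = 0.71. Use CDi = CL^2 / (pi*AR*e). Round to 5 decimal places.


Step 1: CL^2 = 1.338^2 = 1.790244
Step 2: pi * AR * e = 3.14159 * 5.6 * 0.71 = 12.490972
Step 3: CDi = 1.790244 / 12.490972 = 0.14332

0.14332


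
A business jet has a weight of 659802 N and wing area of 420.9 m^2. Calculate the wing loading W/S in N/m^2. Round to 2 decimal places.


Step 1: Wing loading = W / S = 659802 / 420.9
Step 2: Wing loading = 1567.60 N/m^2

1567.60


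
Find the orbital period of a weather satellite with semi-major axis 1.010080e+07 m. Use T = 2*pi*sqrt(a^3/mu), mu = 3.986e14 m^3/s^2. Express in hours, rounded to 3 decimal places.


Step 1: a^3 / mu = 1.030546e+21 / 3.986e14 = 2.585414e+06
Step 2: sqrt(2.585414e+06) = 1607.9221 s
Step 3: T = 2*pi * 1607.9221 = 10102.87 s
Step 4: T in hours = 10102.87 / 3600 = 2.806 hours

2.806


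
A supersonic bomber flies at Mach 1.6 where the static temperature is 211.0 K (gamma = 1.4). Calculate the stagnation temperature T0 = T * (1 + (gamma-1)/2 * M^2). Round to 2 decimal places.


Step 1: (gamma-1)/2 = 0.2
Step 2: M^2 = 2.56
Step 3: 1 + 0.2 * 2.56 = 1.512
Step 4: T0 = 211.0 * 1.512 = 319.03 K

319.03


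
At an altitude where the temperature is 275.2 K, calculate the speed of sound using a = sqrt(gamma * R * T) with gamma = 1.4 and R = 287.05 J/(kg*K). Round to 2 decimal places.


Step 1: gamma * R * T = 1.4 * 287.05 * 275.2 = 110594.624
Step 2: a = sqrt(110594.624) = 332.56 m/s

332.56


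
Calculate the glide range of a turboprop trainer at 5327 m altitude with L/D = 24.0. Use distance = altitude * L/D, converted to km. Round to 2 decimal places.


Step 1: Glide distance = altitude * L/D = 5327 * 24.0 = 127848.0 m
Step 2: Convert to km: 127848.0 / 1000 = 127.85 km

127.85


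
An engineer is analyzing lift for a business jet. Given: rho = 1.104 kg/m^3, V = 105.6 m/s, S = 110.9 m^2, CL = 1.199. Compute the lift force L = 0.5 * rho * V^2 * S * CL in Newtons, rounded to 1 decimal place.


Step 1: Calculate dynamic pressure q = 0.5 * 1.104 * 105.6^2 = 0.5 * 1.104 * 11151.36 = 6155.5507 Pa
Step 2: Multiply by wing area and lift coefficient: L = 6155.5507 * 110.9 * 1.199
Step 3: L = 682650.5748 * 1.199 = 818498.0 N

818498.0


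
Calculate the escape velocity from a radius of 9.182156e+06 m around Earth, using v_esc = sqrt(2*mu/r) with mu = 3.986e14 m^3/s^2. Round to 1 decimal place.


Step 1: 2*mu/r = 2 * 3.986e14 / 9.182156e+06 = 86820568.067
Step 2: v_esc = sqrt(86820568.067) = 9317.8 m/s

9317.8


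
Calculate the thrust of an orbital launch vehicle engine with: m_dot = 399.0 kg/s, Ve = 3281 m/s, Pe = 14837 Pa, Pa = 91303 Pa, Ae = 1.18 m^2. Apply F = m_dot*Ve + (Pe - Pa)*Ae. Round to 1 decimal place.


Step 1: Momentum thrust = m_dot * Ve = 399.0 * 3281 = 1309119.0 N
Step 2: Pressure thrust = (Pe - Pa) * Ae = (14837 - 91303) * 1.18 = -90229.88 N
Step 3: Total thrust F = 1309119.0 + -90229.88 = 1218889.1 N

1218889.1


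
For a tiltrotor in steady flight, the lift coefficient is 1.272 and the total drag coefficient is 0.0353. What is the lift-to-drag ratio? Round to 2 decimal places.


Step 1: L/D = CL / CD = 1.272 / 0.0353
Step 2: L/D = 36.03

36.03


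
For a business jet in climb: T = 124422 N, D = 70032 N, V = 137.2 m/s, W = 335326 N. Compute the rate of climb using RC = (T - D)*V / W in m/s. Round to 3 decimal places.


Step 1: Excess thrust = T - D = 124422 - 70032 = 54390 N
Step 2: Excess power = 54390 * 137.2 = 7462308.0 W
Step 3: RC = 7462308.0 / 335326 = 22.254 m/s

22.254


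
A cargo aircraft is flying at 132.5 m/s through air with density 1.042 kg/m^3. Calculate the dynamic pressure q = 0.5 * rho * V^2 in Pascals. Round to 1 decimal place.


Step 1: V^2 = 132.5^2 = 17556.25
Step 2: q = 0.5 * 1.042 * 17556.25
Step 3: q = 9146.8 Pa

9146.8


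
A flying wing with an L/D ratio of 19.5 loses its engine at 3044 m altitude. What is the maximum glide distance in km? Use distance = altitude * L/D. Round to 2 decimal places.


Step 1: Glide distance = altitude * L/D = 3044 * 19.5 = 59358.0 m
Step 2: Convert to km: 59358.0 / 1000 = 59.36 km

59.36


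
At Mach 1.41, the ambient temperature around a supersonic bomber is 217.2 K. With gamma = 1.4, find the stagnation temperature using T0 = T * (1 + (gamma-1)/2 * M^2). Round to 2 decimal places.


Step 1: (gamma-1)/2 = 0.2
Step 2: M^2 = 1.9881
Step 3: 1 + 0.2 * 1.9881 = 1.39762
Step 4: T0 = 217.2 * 1.39762 = 303.56 K

303.56


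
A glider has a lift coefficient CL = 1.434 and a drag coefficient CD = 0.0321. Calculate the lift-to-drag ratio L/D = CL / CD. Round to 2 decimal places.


Step 1: L/D = CL / CD = 1.434 / 0.0321
Step 2: L/D = 44.67

44.67


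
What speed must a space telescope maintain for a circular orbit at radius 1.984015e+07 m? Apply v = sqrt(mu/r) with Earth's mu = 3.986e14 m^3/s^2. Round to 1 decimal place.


Step 1: mu / r = 3.986e14 / 1.984015e+07 = 20090573.912
Step 2: v = sqrt(20090573.912) = 4482.3 m/s

4482.3


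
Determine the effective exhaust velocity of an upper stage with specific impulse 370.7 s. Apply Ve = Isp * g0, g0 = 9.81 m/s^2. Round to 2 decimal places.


Step 1: Ve = Isp * g0 = 370.7 * 9.81
Step 2: Ve = 3636.57 m/s

3636.57


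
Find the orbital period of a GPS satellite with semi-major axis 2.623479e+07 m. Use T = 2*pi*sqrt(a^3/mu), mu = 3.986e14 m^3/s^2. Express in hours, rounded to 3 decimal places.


Step 1: a^3 / mu = 1.805647e+22 / 3.986e14 = 4.529972e+07
Step 2: sqrt(4.529972e+07) = 6730.5064 s
Step 3: T = 2*pi * 6730.5064 = 42289.02 s
Step 4: T in hours = 42289.02 / 3600 = 11.747 hours

11.747


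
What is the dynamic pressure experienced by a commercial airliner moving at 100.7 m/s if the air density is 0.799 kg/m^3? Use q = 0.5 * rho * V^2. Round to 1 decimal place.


Step 1: V^2 = 100.7^2 = 10140.49
Step 2: q = 0.5 * 0.799 * 10140.49
Step 3: q = 4051.1 Pa

4051.1


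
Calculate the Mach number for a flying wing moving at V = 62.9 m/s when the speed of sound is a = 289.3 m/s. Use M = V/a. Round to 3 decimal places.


Step 1: M = V / a = 62.9 / 289.3
Step 2: M = 0.217

0.217


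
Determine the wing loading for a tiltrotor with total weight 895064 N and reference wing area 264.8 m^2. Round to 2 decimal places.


Step 1: Wing loading = W / S = 895064 / 264.8
Step 2: Wing loading = 3380.15 N/m^2

3380.15


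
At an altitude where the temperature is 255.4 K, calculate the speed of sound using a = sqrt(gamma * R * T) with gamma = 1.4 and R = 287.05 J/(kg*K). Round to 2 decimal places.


Step 1: gamma * R * T = 1.4 * 287.05 * 255.4 = 102637.598
Step 2: a = sqrt(102637.598) = 320.37 m/s

320.37


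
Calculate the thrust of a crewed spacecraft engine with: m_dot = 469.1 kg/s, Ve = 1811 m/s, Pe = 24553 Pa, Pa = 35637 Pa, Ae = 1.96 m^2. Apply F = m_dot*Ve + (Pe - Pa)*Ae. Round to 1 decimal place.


Step 1: Momentum thrust = m_dot * Ve = 469.1 * 1811 = 849540.1 N
Step 2: Pressure thrust = (Pe - Pa) * Ae = (24553 - 35637) * 1.96 = -21724.64 N
Step 3: Total thrust F = 849540.1 + -21724.64 = 827815.5 N

827815.5


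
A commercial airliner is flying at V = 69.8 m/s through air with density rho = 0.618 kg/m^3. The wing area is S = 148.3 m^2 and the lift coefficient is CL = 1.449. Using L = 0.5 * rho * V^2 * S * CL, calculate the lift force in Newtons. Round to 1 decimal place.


Step 1: Calculate dynamic pressure q = 0.5 * 0.618 * 69.8^2 = 0.5 * 0.618 * 4872.04 = 1505.4604 Pa
Step 2: Multiply by wing area and lift coefficient: L = 1505.4604 * 148.3 * 1.449
Step 3: L = 223259.7714 * 1.449 = 323503.4 N

323503.4


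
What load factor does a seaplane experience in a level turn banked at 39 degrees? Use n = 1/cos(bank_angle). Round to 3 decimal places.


Step 1: Convert 39 degrees to radians = 0.680678
Step 2: cos(39 deg) = 0.777146
Step 3: n = 1 / 0.777146 = 1.287

1.287


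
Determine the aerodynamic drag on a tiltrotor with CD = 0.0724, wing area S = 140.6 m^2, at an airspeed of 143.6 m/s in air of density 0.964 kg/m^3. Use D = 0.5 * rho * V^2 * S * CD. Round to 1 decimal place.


Step 1: Dynamic pressure q = 0.5 * 0.964 * 143.6^2 = 9939.3027 Pa
Step 2: Drag D = q * S * CD = 9939.3027 * 140.6 * 0.0724
Step 3: D = 101176.5 N

101176.5


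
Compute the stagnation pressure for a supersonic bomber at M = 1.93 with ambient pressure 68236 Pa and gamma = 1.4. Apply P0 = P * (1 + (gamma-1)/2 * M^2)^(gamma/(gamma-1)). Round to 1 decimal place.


Step 1: (gamma-1)/2 * M^2 = 0.2 * 3.7249 = 0.74498
Step 2: 1 + 0.74498 = 1.74498
Step 3: Exponent gamma/(gamma-1) = 3.5
Step 4: P0 = 68236 * 1.74498^3.5 = 478938.9 Pa

478938.9


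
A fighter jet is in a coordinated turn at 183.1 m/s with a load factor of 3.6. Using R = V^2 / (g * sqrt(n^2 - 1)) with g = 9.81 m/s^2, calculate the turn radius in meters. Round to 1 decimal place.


Step 1: V^2 = 183.1^2 = 33525.61
Step 2: n^2 - 1 = 3.6^2 - 1 = 11.96
Step 3: sqrt(11.96) = 3.458323
Step 4: R = 33525.61 / (9.81 * 3.458323) = 988.2 m

988.2


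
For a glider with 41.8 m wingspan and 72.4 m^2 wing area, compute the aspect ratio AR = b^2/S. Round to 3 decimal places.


Step 1: b^2 = 41.8^2 = 1747.24
Step 2: AR = 1747.24 / 72.4 = 24.133

24.133


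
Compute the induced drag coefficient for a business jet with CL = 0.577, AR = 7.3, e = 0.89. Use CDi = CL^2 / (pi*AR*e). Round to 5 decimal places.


Step 1: CL^2 = 0.577^2 = 0.332929
Step 2: pi * AR * e = 3.14159 * 7.3 * 0.89 = 20.410927
Step 3: CDi = 0.332929 / 20.410927 = 0.01631

0.01631


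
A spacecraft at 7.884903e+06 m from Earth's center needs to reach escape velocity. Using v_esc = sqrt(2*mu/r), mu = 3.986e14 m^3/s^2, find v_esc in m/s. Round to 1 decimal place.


Step 1: 2*mu/r = 2 * 3.986e14 / 7.884903e+06 = 101104604.5842
Step 2: v_esc = sqrt(101104604.5842) = 10055.1 m/s

10055.1


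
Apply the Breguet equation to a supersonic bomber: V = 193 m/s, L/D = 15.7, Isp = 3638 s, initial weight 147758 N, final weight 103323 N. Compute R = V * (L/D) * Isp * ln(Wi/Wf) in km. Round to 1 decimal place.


Step 1: Coefficient = V * (L/D) * Isp = 193 * 15.7 * 3638 = 11023503.8 m
Step 2: Wi/Wf = 147758 / 103323 = 1.430059
Step 3: ln(1.430059) = 0.357716
Step 4: R = 11023503.8 * 0.357716 = 3943281.4 m = 3943.3 km

3943.3


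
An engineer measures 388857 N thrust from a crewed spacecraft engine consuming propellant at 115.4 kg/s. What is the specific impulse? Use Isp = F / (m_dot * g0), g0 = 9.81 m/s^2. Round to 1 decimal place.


Step 1: m_dot * g0 = 115.4 * 9.81 = 1132.07
Step 2: Isp = 388857 / 1132.07 = 343.5 s

343.5


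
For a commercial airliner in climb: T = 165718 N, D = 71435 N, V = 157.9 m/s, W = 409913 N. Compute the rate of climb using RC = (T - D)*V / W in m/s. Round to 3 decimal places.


Step 1: Excess thrust = T - D = 165718 - 71435 = 94283 N
Step 2: Excess power = 94283 * 157.9 = 14887285.7 W
Step 3: RC = 14887285.7 / 409913 = 36.318 m/s

36.318


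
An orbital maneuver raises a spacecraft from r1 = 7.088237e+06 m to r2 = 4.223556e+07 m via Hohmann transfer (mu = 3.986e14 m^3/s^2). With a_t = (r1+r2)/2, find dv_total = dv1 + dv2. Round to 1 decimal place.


Step 1: Transfer semi-major axis a_t = (7.088237e+06 + 4.223556e+07) / 2 = 2.466190e+07 m
Step 2: v1 (circular at r1) = sqrt(mu/r1) = 7498.93 m/s
Step 3: v_t1 = sqrt(mu*(2/r1 - 1/a_t)) = 9813.53 m/s
Step 4: dv1 = |9813.53 - 7498.93| = 2314.6 m/s
Step 5: v2 (circular at r2) = 3072.06 m/s, v_t2 = 1646.97 m/s
Step 6: dv2 = |3072.06 - 1646.97| = 1425.09 m/s
Step 7: Total delta-v = 2314.6 + 1425.09 = 3739.7 m/s

3739.7


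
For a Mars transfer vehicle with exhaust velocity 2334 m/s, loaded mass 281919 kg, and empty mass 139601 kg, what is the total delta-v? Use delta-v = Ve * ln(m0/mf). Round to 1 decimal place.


Step 1: Mass ratio m0/mf = 281919 / 139601 = 2.019463
Step 2: ln(2.019463) = 0.702831
Step 3: delta-v = 2334 * 0.702831 = 1640.4 m/s

1640.4


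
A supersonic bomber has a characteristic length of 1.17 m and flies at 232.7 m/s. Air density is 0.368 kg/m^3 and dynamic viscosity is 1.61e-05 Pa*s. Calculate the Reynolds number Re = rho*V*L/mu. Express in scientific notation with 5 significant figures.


Step 1: Numerator = rho * V * L = 0.368 * 232.7 * 1.17 = 100.191312
Step 2: Re = 100.191312 / 1.61e-05
Step 3: Re = 6.2231e+06

6.2231e+06


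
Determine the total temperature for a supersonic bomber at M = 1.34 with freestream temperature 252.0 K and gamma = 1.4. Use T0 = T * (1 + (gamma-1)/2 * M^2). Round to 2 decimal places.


Step 1: (gamma-1)/2 = 0.2
Step 2: M^2 = 1.7956
Step 3: 1 + 0.2 * 1.7956 = 1.35912
Step 4: T0 = 252.0 * 1.35912 = 342.50 K

342.50


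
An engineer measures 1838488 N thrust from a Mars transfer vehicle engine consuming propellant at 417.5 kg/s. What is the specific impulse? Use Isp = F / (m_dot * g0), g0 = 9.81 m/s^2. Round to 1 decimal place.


Step 1: m_dot * g0 = 417.5 * 9.81 = 4095.68
Step 2: Isp = 1838488 / 4095.68 = 448.9 s

448.9


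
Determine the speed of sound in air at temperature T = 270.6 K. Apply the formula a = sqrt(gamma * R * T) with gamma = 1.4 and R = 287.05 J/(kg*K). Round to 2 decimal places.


Step 1: gamma * R * T = 1.4 * 287.05 * 270.6 = 108746.022
Step 2: a = sqrt(108746.022) = 329.77 m/s

329.77


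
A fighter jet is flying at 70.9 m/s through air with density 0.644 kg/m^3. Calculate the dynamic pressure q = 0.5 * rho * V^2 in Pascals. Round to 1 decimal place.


Step 1: V^2 = 70.9^2 = 5026.81
Step 2: q = 0.5 * 0.644 * 5026.81
Step 3: q = 1618.6 Pa

1618.6


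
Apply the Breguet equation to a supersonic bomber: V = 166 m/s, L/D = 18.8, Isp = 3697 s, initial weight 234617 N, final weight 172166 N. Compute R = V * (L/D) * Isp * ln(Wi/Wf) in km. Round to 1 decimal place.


Step 1: Coefficient = V * (L/D) * Isp = 166 * 18.8 * 3697 = 11537597.6 m
Step 2: Wi/Wf = 234617 / 172166 = 1.362737
Step 3: ln(1.362737) = 0.309495
Step 4: R = 11537597.6 * 0.309495 = 3570831.9 m = 3570.8 km

3570.8


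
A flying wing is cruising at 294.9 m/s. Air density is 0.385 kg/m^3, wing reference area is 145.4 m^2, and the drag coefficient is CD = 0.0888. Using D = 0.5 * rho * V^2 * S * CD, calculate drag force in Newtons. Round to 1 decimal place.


Step 1: Dynamic pressure q = 0.5 * 0.385 * 294.9^2 = 16740.9569 Pa
Step 2: Drag D = q * S * CD = 16740.9569 * 145.4 * 0.0888
Step 3: D = 216151.2 N

216151.2


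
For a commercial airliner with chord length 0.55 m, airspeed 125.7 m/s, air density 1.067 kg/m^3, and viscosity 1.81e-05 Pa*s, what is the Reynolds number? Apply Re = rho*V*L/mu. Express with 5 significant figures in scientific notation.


Step 1: Numerator = rho * V * L = 1.067 * 125.7 * 0.55 = 73.767045
Step 2: Re = 73.767045 / 1.81e-05
Step 3: Re = 4.0755e+06

4.0755e+06


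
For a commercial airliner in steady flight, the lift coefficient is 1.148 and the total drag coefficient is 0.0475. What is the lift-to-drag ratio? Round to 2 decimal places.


Step 1: L/D = CL / CD = 1.148 / 0.0475
Step 2: L/D = 24.17

24.17


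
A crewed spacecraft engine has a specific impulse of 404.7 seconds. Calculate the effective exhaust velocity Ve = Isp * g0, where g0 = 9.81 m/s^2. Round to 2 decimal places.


Step 1: Ve = Isp * g0 = 404.7 * 9.81
Step 2: Ve = 3970.11 m/s

3970.11


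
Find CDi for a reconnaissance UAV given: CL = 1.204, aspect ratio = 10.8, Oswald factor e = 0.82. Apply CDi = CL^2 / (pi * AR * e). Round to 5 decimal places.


Step 1: CL^2 = 1.204^2 = 1.449616
Step 2: pi * AR * e = 3.14159 * 10.8 * 0.82 = 27.821945
Step 3: CDi = 1.449616 / 27.821945 = 0.05210

0.05210


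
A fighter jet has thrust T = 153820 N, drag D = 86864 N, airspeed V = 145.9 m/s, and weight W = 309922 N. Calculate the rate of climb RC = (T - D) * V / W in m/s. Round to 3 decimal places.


Step 1: Excess thrust = T - D = 153820 - 86864 = 66956 N
Step 2: Excess power = 66956 * 145.9 = 9768880.4 W
Step 3: RC = 9768880.4 / 309922 = 31.520 m/s

31.520


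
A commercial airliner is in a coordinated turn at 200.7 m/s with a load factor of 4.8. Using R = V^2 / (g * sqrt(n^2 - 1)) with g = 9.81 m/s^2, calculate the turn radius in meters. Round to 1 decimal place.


Step 1: V^2 = 200.7^2 = 40280.49
Step 2: n^2 - 1 = 4.8^2 - 1 = 22.04
Step 3: sqrt(22.04) = 4.694678
Step 4: R = 40280.49 / (9.81 * 4.694678) = 874.6 m

874.6


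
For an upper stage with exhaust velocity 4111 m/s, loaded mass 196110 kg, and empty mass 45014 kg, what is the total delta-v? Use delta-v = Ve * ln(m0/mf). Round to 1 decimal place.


Step 1: Mass ratio m0/mf = 196110 / 45014 = 4.356645
Step 2: ln(4.356645) = 1.471702
Step 3: delta-v = 4111 * 1.471702 = 6050.2 m/s

6050.2


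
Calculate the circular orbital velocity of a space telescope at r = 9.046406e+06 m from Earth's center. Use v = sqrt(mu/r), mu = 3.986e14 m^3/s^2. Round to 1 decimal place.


Step 1: mu / r = 3.986e14 / 9.046406e+06 = 44061696.9877
Step 2: v = sqrt(44061696.9877) = 6637.9 m/s

6637.9


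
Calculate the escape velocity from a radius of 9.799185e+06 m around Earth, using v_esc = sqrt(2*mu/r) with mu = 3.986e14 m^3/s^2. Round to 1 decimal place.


Step 1: 2*mu/r = 2 * 3.986e14 / 9.799185e+06 = 81353704.4152
Step 2: v_esc = sqrt(81353704.4152) = 9019.6 m/s

9019.6


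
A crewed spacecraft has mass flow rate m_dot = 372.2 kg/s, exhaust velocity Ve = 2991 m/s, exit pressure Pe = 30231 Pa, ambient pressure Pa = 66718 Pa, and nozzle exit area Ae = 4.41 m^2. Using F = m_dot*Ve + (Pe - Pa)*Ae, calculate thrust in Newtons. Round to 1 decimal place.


Step 1: Momentum thrust = m_dot * Ve = 372.2 * 2991 = 1113250.2 N
Step 2: Pressure thrust = (Pe - Pa) * Ae = (30231 - 66718) * 4.41 = -160907.67 N
Step 3: Total thrust F = 1113250.2 + -160907.67 = 952342.5 N

952342.5


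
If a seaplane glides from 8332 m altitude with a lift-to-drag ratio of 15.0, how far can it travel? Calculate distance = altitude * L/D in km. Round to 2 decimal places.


Step 1: Glide distance = altitude * L/D = 8332 * 15.0 = 124980.0 m
Step 2: Convert to km: 124980.0 / 1000 = 124.98 km

124.98


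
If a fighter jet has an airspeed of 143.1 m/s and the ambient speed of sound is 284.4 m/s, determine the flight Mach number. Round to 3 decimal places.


Step 1: M = V / a = 143.1 / 284.4
Step 2: M = 0.503

0.503


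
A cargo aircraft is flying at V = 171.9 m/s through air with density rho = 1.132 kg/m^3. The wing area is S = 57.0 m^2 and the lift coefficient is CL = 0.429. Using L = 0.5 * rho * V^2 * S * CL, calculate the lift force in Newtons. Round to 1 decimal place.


Step 1: Calculate dynamic pressure q = 0.5 * 1.132 * 171.9^2 = 0.5 * 1.132 * 29549.61 = 16725.0793 Pa
Step 2: Multiply by wing area and lift coefficient: L = 16725.0793 * 57.0 * 0.429
Step 3: L = 953329.5178 * 0.429 = 408978.4 N

408978.4


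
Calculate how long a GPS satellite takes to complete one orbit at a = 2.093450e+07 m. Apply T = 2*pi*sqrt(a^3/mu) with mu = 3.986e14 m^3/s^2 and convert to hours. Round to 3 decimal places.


Step 1: a^3 / mu = 9.174614e+21 / 3.986e14 = 2.301709e+07
Step 2: sqrt(2.301709e+07) = 4797.6133 s
Step 3: T = 2*pi * 4797.6133 = 30144.29 s
Step 4: T in hours = 30144.29 / 3600 = 8.373 hours

8.373


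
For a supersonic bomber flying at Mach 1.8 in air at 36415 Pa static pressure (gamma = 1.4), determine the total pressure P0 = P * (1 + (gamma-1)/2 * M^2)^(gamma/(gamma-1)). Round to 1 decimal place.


Step 1: (gamma-1)/2 * M^2 = 0.2 * 3.24 = 0.648
Step 2: 1 + 0.648 = 1.648
Step 3: Exponent gamma/(gamma-1) = 3.5
Step 4: P0 = 36415 * 1.648^3.5 = 209233.2 Pa

209233.2


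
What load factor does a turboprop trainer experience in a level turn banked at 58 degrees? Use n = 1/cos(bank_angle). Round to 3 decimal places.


Step 1: Convert 58 degrees to radians = 1.012291
Step 2: cos(58 deg) = 0.529919
Step 3: n = 1 / 0.529919 = 1.887

1.887


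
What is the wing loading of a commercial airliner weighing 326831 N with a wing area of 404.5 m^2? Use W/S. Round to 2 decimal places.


Step 1: Wing loading = W / S = 326831 / 404.5
Step 2: Wing loading = 807.99 N/m^2

807.99


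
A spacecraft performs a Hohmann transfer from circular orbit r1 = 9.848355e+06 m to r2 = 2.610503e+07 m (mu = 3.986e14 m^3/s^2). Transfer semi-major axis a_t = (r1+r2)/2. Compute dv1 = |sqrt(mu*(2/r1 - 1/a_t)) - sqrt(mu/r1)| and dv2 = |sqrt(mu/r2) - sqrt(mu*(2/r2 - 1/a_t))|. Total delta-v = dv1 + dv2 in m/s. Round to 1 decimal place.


Step 1: Transfer semi-major axis a_t = (9.848355e+06 + 2.610503e+07) / 2 = 1.797669e+07 m
Step 2: v1 (circular at r1) = sqrt(mu/r1) = 6361.9 m/s
Step 3: v_t1 = sqrt(mu*(2/r1 - 1/a_t)) = 7666.44 m/s
Step 4: dv1 = |7666.44 - 6361.9| = 1304.55 m/s
Step 5: v2 (circular at r2) = 3907.57 m/s, v_t2 = 2892.23 m/s
Step 6: dv2 = |3907.57 - 2892.23| = 1015.33 m/s
Step 7: Total delta-v = 1304.55 + 1015.33 = 2319.9 m/s

2319.9


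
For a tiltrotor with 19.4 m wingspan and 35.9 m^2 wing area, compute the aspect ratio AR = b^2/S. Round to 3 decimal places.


Step 1: b^2 = 19.4^2 = 376.36
Step 2: AR = 376.36 / 35.9 = 10.484

10.484


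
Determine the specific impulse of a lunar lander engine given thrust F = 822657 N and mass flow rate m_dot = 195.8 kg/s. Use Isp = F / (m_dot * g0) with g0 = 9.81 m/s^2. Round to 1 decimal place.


Step 1: m_dot * g0 = 195.8 * 9.81 = 1920.8
Step 2: Isp = 822657 / 1920.8 = 428.3 s

428.3


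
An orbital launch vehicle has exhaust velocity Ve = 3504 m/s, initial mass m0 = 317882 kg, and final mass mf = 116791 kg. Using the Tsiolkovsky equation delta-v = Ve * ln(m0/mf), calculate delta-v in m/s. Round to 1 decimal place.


Step 1: Mass ratio m0/mf = 317882 / 116791 = 2.721802
Step 2: ln(2.721802) = 1.001294
Step 3: delta-v = 3504 * 1.001294 = 3508.5 m/s

3508.5


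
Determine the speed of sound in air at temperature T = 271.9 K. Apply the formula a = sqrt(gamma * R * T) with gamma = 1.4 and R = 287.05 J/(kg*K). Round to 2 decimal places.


Step 1: gamma * R * T = 1.4 * 287.05 * 271.9 = 109268.453
Step 2: a = sqrt(109268.453) = 330.56 m/s

330.56


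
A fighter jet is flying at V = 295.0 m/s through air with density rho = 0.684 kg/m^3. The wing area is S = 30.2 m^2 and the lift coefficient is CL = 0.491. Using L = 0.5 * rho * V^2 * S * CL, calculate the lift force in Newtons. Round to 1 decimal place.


Step 1: Calculate dynamic pressure q = 0.5 * 0.684 * 295.0^2 = 0.5 * 0.684 * 87025.0 = 29762.55 Pa
Step 2: Multiply by wing area and lift coefficient: L = 29762.55 * 30.2 * 0.491
Step 3: L = 898829.01 * 0.491 = 441325.0 N

441325.0


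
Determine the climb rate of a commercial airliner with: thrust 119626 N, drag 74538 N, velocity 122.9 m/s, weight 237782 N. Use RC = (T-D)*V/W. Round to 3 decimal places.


Step 1: Excess thrust = T - D = 119626 - 74538 = 45088 N
Step 2: Excess power = 45088 * 122.9 = 5541315.2 W
Step 3: RC = 5541315.2 / 237782 = 23.304 m/s

23.304


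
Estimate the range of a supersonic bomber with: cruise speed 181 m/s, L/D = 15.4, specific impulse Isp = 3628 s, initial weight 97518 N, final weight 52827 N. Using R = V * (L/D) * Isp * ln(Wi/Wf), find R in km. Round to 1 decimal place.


Step 1: Coefficient = V * (L/D) * Isp = 181 * 15.4 * 3628 = 10112687.2 m
Step 2: Wi/Wf = 97518 / 52827 = 1.845988
Step 3: ln(1.845988) = 0.613015
Step 4: R = 10112687.2 * 0.613015 = 6199224.4 m = 6199.2 km

6199.2


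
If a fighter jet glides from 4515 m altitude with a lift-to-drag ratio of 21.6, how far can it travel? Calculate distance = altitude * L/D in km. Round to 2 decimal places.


Step 1: Glide distance = altitude * L/D = 4515 * 21.6 = 97524.0 m
Step 2: Convert to km: 97524.0 / 1000 = 97.52 km

97.52


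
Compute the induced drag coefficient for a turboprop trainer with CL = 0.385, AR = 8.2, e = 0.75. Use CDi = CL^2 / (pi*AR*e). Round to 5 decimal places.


Step 1: CL^2 = 0.385^2 = 0.148225
Step 2: pi * AR * e = 3.14159 * 8.2 * 0.75 = 19.320795
Step 3: CDi = 0.148225 / 19.320795 = 0.00767

0.00767


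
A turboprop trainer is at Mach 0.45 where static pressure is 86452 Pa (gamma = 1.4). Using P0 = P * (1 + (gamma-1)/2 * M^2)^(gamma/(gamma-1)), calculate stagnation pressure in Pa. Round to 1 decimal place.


Step 1: (gamma-1)/2 * M^2 = 0.2 * 0.2025 = 0.0405
Step 2: 1 + 0.0405 = 1.0405
Step 3: Exponent gamma/(gamma-1) = 3.5
Step 4: P0 = 86452 * 1.0405^3.5 = 99339.6 Pa

99339.6


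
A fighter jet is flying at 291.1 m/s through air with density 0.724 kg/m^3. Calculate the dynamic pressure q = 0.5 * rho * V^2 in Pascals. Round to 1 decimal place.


Step 1: V^2 = 291.1^2 = 84739.21
Step 2: q = 0.5 * 0.724 * 84739.21
Step 3: q = 30675.6 Pa

30675.6


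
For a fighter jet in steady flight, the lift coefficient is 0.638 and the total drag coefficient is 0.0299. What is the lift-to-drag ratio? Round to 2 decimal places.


Step 1: L/D = CL / CD = 0.638 / 0.0299
Step 2: L/D = 21.34

21.34


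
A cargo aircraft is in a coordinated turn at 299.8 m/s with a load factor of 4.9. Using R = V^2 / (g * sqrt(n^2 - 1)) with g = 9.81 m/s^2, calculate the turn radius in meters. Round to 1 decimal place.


Step 1: V^2 = 299.8^2 = 89880.04
Step 2: n^2 - 1 = 4.9^2 - 1 = 23.01
Step 3: sqrt(23.01) = 4.796874
Step 4: R = 89880.04 / (9.81 * 4.796874) = 1910.0 m

1910.0


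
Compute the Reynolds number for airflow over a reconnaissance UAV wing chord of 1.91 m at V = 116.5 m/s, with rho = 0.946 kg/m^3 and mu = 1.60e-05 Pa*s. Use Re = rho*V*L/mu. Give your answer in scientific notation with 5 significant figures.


Step 1: Numerator = rho * V * L = 0.946 * 116.5 * 1.91 = 210.49919
Step 2: Re = 210.49919 / 1.60e-05
Step 3: Re = 1.3156e+07

1.3156e+07


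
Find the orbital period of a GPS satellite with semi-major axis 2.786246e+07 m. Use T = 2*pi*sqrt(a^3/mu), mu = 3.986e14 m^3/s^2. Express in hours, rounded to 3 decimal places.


Step 1: a^3 / mu = 2.163009e+22 / 3.986e14 = 5.426516e+07
Step 2: sqrt(5.426516e+07) = 7366.4889 s
Step 3: T = 2*pi * 7366.4889 = 46285.01 s
Step 4: T in hours = 46285.01 / 3600 = 12.857 hours

12.857


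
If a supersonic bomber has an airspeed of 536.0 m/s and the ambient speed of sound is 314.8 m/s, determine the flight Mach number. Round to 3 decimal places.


Step 1: M = V / a = 536.0 / 314.8
Step 2: M = 1.703

1.703


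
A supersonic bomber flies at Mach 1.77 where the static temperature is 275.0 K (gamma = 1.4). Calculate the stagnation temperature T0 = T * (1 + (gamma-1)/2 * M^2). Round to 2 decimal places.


Step 1: (gamma-1)/2 = 0.2
Step 2: M^2 = 3.1329
Step 3: 1 + 0.2 * 3.1329 = 1.62658
Step 4: T0 = 275.0 * 1.62658 = 447.31 K

447.31


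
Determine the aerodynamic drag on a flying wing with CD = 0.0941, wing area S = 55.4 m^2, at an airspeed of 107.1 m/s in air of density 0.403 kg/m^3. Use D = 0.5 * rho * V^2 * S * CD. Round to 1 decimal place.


Step 1: Dynamic pressure q = 0.5 * 0.403 * 107.1^2 = 2311.2876 Pa
Step 2: Drag D = q * S * CD = 2311.2876 * 55.4 * 0.0941
Step 3: D = 12049.1 N

12049.1


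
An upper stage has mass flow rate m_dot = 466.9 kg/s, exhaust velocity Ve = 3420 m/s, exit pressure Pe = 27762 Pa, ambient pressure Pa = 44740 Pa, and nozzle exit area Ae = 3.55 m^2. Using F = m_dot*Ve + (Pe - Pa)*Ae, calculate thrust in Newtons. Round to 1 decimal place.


Step 1: Momentum thrust = m_dot * Ve = 466.9 * 3420 = 1596798.0 N
Step 2: Pressure thrust = (Pe - Pa) * Ae = (27762 - 44740) * 3.55 = -60271.90 N
Step 3: Total thrust F = 1596798.0 + -60271.90 = 1536526.1 N

1536526.1


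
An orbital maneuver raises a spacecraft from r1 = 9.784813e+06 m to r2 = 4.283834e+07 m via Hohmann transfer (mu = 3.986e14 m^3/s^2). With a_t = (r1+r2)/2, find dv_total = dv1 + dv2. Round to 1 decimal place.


Step 1: Transfer semi-major axis a_t = (9.784813e+06 + 4.283834e+07) / 2 = 2.631158e+07 m
Step 2: v1 (circular at r1) = sqrt(mu/r1) = 6382.52 m/s
Step 3: v_t1 = sqrt(mu*(2/r1 - 1/a_t)) = 8143.95 m/s
Step 4: dv1 = |8143.95 - 6382.52| = 1761.43 m/s
Step 5: v2 (circular at r2) = 3050.37 m/s, v_t2 = 1860.18 m/s
Step 6: dv2 = |3050.37 - 1860.18| = 1190.19 m/s
Step 7: Total delta-v = 1761.43 + 1190.19 = 2951.6 m/s

2951.6
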